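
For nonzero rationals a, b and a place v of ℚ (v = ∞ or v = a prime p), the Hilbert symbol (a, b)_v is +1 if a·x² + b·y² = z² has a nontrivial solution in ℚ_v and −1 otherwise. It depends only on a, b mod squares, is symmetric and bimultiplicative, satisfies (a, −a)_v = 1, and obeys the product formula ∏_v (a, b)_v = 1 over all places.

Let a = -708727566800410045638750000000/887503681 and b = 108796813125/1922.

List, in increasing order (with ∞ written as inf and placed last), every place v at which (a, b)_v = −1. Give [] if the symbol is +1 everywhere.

[2, 13]

Mod squares: a ≡ -462, b ≡ 858. Check v ∈ {∞, 2, 3, 5, 7, 11, 13, 31}.
v=5: a=5^10·(≡2), b=5^4·(≡3) mod 5; (2|5)=-1, (3|5)=-1; (−1)^{10·4·2}·(-1)^4·(-1)^10 = +1.
v=2: v_2(a)=7, v_2(b)=-1; units ≡ 1, 5 (mod 8); ε·ε+αω+βω = 0·0+7·1+-1·0 ≡ 1  ⇒  (a,b)_2 = -1.
v=31: a=31^-6·(≡23), b=31^-2·(≡30) mod 31; (23|31)=-1, (30|31)=-1; (−1)^{-6·-2·15}·(-1)^-2·(-1)^-6 = +1.
v=7: a=7^9·(≡2), b=7^4·(≡1) mod 7; (2|7)=+1, (1|7)=+1; (−1)^{9·4·3}·(+1)^4·(+1)^9 = +1.
v=3: a=3^7·(≡2), b=3^1·(≡1) mod 3; (2|3)=-1, (1|3)=+1; (−1)^{7·1·1}·(-1)^1·(+1)^7 = +1.
v=13: a=13^6·(≡6), b=13^3·(≡1) mod 13; (6|13)=-1, (1|13)=+1; (−1)^{6·3·6}·(-1)^3·(+1)^6 = -1.
v=∞: -462 < 0 and 858 > 0  ⇒  (a,b)_∞ = +1.
v=11: a=11^3·(≡2), b=11^1·(≡4) mod 11; (2|11)=-1, (4|11)=+1; (−1)^{3·1·5}·(-1)^1·(+1)^3 = +1.
Ram(-462, 858) = {2, 13}; no ℚ_2-point on the conic.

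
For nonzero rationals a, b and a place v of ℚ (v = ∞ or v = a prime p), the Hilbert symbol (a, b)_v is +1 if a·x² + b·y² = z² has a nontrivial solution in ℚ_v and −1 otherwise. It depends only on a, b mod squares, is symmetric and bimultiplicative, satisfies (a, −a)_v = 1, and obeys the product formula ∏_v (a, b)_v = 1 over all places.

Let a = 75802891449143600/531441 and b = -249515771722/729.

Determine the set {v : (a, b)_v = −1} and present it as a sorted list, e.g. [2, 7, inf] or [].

Mod squares: a ≡ 3059, b ≡ -189658. Check v ∈ {∞, 2, 3, 5, 7, 19, 23, 31, 37}.
v=5: a=5^2·(≡4), b=5^0·(≡2) mod 5; (4|5)=+1, (2|5)=-1; (−1)^{2·0·2}·(+1)^0·(-1)^2 = +1.
v=37: a=37^2·(≡12), b=37^2·(≡34) mod 37; (12|37)=+1, (34|37)=+1; (−1)^{2·2·18}·(+1)^2·(+1)^2 = +1.
v=∞: 3059 > 0 and -189658 < 0  ⇒  (a,b)_∞ = +1.
v=3: a=3^-12·(≡2), b=3^-6·(≡2) mod 3; (2|3)=-1, (2|3)=-1; (−1)^{-12·-6·1}·(-1)^-6·(-1)^-12 = +1.
v=23: a=23^1·(≡1), b=23^1·(≡22) mod 23; (1|23)=+1, (22|23)=-1; (−1)^{1·1·11}·(+1)^1·(-1)^1 = +1.
v=19: a=19^1·(≡6), b=19^1·(≡8) mod 19; (6|19)=+1, (8|19)=-1; (−1)^{1·1·9}·(+1)^1·(-1)^1 = +1.
v=2: v_2(a)=4, v_2(b)=1; units ≡ 3, 3 (mod 8); ε·ε+αω+βω = 1·1+4·1+1·1 ≡ 0  ⇒  (a,b)_2 = +1.
v=31: a=31^4·(≡12), b=31^3·(≡14) mod 31; (12|31)=-1, (14|31)=+1; (−1)^{4·3·15}·(-1)^3·(+1)^4 = -1.
v=7: a=7^3·(≡6), b=7^1·(≡3) mod 7; (6|7)=-1, (3|7)=-1; (−1)^{3·1·3}·(-1)^1·(-1)^3 = -1.
(3059, -189658 / ℚ) ramifies at {7, 31}: a division algebra.

[7, 31]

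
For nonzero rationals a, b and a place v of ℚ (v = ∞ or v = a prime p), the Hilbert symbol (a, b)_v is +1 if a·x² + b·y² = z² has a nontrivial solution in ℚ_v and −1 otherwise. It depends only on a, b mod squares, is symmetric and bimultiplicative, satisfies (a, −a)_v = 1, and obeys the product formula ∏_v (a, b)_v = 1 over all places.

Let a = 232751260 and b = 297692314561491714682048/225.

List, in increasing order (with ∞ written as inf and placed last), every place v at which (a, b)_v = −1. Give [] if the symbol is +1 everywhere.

Mod squares: a ≡ 34615, b ≡ 283843. Check v ∈ {∞, 2, 3, 5, 7, 11, 23, 41, 43}.
v=11: a=11^0·(≡5), b=11^2·(≡8) mod 11; (5|11)=+1, (8|11)=-1; (−1)^{0·2·5}·(+1)^2·(-1)^0 = +1.
v=43: a=43^1·(≡23), b=43^3·(≡26) mod 43; (23|43)=+1, (26|43)=-1; (−1)^{1·3·21}·(+1)^3·(-1)^1 = +1.
v=7: a=7^1·(≡5), b=7^3·(≡5) mod 7; (5|7)=-1, (5|7)=-1; (−1)^{1·3·3}·(-1)^3·(-1)^1 = -1.
v=2: v_2(a)=2, v_2(b)=6; units ≡ 7, 3 (mod 8); ε·ε+αω+βω = 1·1+2·1+6·0 ≡ 1  ⇒  (a,b)_2 = -1.
v=∞: 34615 > 0 and 283843 > 0  ⇒  (a,b)_∞ = +1.
v=3: a=3^0·(≡1), b=3^-2·(≡1) mod 3; (1|3)=+1, (1|3)=+1; (−1)^{0·-2·1}·(+1)^-2·(+1)^0 = +1.
v=41: a=41^2·(≡3), b=41^5·(≡13) mod 41; (3|41)=-1, (13|41)=-1; (−1)^{2·5·20}·(-1)^5·(-1)^2 = -1.
v=23: a=23^1·(≡11), b=23^3·(≡6) mod 23; (11|23)=-1, (6|23)=+1; (−1)^{1·3·11}·(-1)^3·(+1)^1 = +1.
v=5: a=5^1·(≡2), b=5^-2·(≡2) mod 5; (2|5)=-1, (2|5)=-1; (−1)^{1·-2·2}·(-1)^-2·(-1)^1 = -1.
(34615, 283843 / ℚ) ramifies at {2, 5, 7, 41}: a division algebra.

[2, 5, 7, 41]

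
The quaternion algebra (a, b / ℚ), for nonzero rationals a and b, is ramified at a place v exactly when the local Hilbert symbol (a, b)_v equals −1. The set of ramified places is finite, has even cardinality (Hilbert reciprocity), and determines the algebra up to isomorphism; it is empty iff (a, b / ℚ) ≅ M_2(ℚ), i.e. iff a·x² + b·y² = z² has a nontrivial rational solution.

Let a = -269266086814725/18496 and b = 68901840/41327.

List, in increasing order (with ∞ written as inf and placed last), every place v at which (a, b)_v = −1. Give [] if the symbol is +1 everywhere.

[2, 31]

Mod squares: a ≡ -341, b ≡ 155155. Check v ∈ {∞, 2, 3, 5, 7, 11, 13, 17, 31}.
v=5: a=5^2·(≡1), b=5^1·(≡4) mod 5; (1|5)=+1, (4|5)=+1; (−1)^{2·1·2}·(+1)^1·(+1)^2 = +1.
v=11: a=11^1·(≡6), b=11^-1·(≡3) mod 11; (6|11)=-1, (3|11)=+1; (−1)^{1·-1·5}·(-1)^-1·(+1)^1 = +1.
v=17: a=17^-2·(≡16), b=17^-2·(≡1) mod 17; (16|17)=+1, (1|17)=+1; (−1)^{-2·-2·8}·(+1)^-2·(+1)^-2 = +1.
v=7: a=7^4·(≡4), b=7^3·(≡6) mod 7; (4|7)=+1, (6|7)=-1; (−1)^{4·3·3}·(+1)^3·(-1)^4 = +1.
v=∞: -341 < 0 and 155155 > 0  ⇒  (a,b)_∞ = +1.
v=13: a=13^2·(≡1), b=13^-1·(≡1) mod 13; (1|13)=+1, (1|13)=+1; (−1)^{2·-1·6}·(+1)^-1·(+1)^2 = +1.
v=31: a=31^3·(≡7), b=31^1·(≡16) mod 31; (7|31)=+1, (16|31)=+1; (−1)^{3·1·15}·(+1)^1·(+1)^3 = -1.
v=2: v_2(a)=-6, v_2(b)=4; units ≡ 3, 3 (mod 8); ε·ε+αω+βω = 1·1+-6·1+4·1 ≡ 1  ⇒  (a,b)_2 = -1.
v=3: a=3^4·(≡1), b=3^4·(≡1) mod 3; (1|3)=+1, (1|3)=+1; (−1)^{4·4·1}·(+1)^4·(+1)^4 = +1.
(-341, 155155 / ℚ) ramifies at {2, 31}: a division algebra.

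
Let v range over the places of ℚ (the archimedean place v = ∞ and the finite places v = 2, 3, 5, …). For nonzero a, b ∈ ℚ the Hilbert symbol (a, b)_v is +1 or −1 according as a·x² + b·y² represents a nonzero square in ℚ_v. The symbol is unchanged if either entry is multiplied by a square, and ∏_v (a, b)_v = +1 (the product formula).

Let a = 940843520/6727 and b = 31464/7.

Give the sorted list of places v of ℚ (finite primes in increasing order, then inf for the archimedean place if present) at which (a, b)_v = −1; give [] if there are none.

[5, 19]

(a, b) ≡ (30590, 6118) mod (ℚ^×)²; places V = {2, 3, 5, 7, 19, 23, 29, 31, ∞}.
(a,b)_31: α=-2, u≡22; β=0, v≡22 (mod 31); (22|31)=-1, (22|31)=-1; sign (−1)^0·-1^0·-1^-2 = +1.
(a,b)_∞: sgn(30590)=+, sgn(6118)=+, so +1.
(a,b)_2: α=9, β=3; u≡7, v≡3 (mod 8); ε(u)ε(v)=1·1, αω(v)=9·1, βω(u)=3·0; sum ≡ 0  ⇒  +1.
(a,b)_23: α=1, u≡15; β=1, v≡18 (mod 23); (15|23)=-1, (18|23)=+1; sign (−1)^1·-1^1·+1^1 = +1.
(a,b)_3: α=0, u≡2; β=2, v≡1 (mod 3); (2|3)=-1, (1|3)=+1; sign (−1)^0·-1^2·+1^0 = +1.
(a,b)_29: α=2, u≡13; β=0, v≡4 (mod 29); (13|29)=+1, (4|29)=+1; sign (−1)^0·+1^0·+1^2 = +1.
(a,b)_19: α=1, u≡14; β=1, v≡14 (mod 19); (14|19)=-1, (14|19)=-1; sign (−1)^1·-1^1·-1^1 = -1.
(a,b)_5: α=1, u≡2; β=0, v≡2 (mod 5); (2|5)=-1, (2|5)=-1; sign (−1)^0·-1^0·-1^1 = -1.
(a,b)_7: α=-1, u≡4; β=-1, v≡6 (mod 7); (4|7)=+1, (6|7)=-1; sign (−1)^1·+1^-1·-1^-1 = +1.
(30590, 6118 / ℚ) ramifies at {5, 19}: a division algebra.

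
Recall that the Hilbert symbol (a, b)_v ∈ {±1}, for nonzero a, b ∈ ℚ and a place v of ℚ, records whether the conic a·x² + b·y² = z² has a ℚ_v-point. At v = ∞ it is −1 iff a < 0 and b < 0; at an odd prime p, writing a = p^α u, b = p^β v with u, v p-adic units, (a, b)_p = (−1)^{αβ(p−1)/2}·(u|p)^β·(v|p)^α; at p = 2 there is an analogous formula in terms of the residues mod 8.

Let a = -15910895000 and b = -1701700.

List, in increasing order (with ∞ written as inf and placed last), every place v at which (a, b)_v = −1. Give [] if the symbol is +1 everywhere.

(a, b) ≡ (-182, -17017) mod (ℚ^×)²; places V = {2, 5, 7, 11, 13, 17, ∞}.
(a,b)_∞: sgn(-182)=−, sgn(-17017)=−, so -1.
(a,b)_2: α=3, β=2; u≡5, v≡7 (mod 8); ε(u)ε(v)=0·1, αω(v)=3·0, βω(u)=2·1; sum ≡ 0  ⇒  +1.
(a,b)_11: α=2, u≡1; β=1, v≡4 (mod 11); (1|11)=+1, (4|11)=+1; sign (−1)^0·+1^1·+1^2 = +1.
(a,b)_5: α=4, u≡3; β=2, v≡2 (mod 5); (3|5)=-1, (2|5)=-1; sign (−1)^0·-1^2·-1^4 = +1.
(a,b)_7: α=1, u≡1; β=1, v≡3 (mod 7); (1|7)=+1, (3|7)=-1; sign (−1)^1·+1^1·-1^1 = +1.
(a,b)_13: α=1, u≡4; β=1, v≡10 (mod 13); (4|13)=+1, (10|13)=+1; sign (−1)^0·+1^1·+1^1 = +1.
(a,b)_17: α=2, u≡10; β=1, v≡13 (mod 17); (10|17)=-1, (13|17)=+1; sign (−1)^0·-1^1·+1^2 = -1.
Ram(-182, -17017) = {17, ∞}; no ℚ_17-point on the conic.

[17, inf]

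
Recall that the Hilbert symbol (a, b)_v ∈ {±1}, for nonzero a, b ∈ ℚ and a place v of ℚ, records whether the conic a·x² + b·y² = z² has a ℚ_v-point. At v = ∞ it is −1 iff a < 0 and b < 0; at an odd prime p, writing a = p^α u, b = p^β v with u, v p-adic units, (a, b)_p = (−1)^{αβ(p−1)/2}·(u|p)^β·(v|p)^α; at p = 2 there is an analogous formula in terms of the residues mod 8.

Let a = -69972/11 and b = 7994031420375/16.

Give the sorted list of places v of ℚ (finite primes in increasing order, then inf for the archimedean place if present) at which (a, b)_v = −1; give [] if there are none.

(a, b) ≡ (-3927, 20735) mod (ℚ^×)²; places V = {2, 3, 5, 7, 11, 13, 17, 29, ∞}.
(a,b)_2: α=2, β=-4; u≡1, v≡7 (mod 8); ε(u)ε(v)=0·1, αω(v)=2·0, βω(u)=-4·0; sum ≡ 0  ⇒  +1.
(a,b)_17: α=1, u≡6; β=2, v≡5 (mod 17); (6|17)=-1, (5|17)=-1; sign (−1)^0·-1^2·-1^1 = -1.
(a,b)_7: α=3, u≡5; β=2, v≡2 (mod 7); (5|7)=-1, (2|7)=+1; sign (−1)^0·-1^2·+1^3 = +1.
(a,b)_11: α=-1, u≡10; β=3, v≡5 (mod 11); (10|11)=-1, (5|11)=+1; sign (−1)^1·-1^3·+1^-1 = +1.
(a,b)_29: α=0, u≡11; β=1, v≡12 (mod 29); (11|29)=-1, (12|29)=-1; sign (−1)^0·-1^1·-1^0 = -1.
(a,b)_∞: sgn(-3927)=−, sgn(20735)=+, so +1.
(a,b)_13: α=0, u≡3; β=1, v≡10 (mod 13); (3|13)=+1, (10|13)=+1; sign (−1)^0·+1^1·+1^0 = +1.
(a,b)_3: α=1, u≡2; β=2, v≡2 (mod 3); (2|3)=-1, (2|3)=-1; sign (−1)^0·-1^2·-1^1 = -1.
(a,b)_5: α=0, u≡3; β=3, v≡3 (mod 5); (3|5)=-1, (3|5)=-1; sign (−1)^0·-1^3·-1^0 = -1.
(-3927, 20735 / ℚ) ramifies at {3, 5, 17, 29}: a division algebra.

[3, 5, 17, 29]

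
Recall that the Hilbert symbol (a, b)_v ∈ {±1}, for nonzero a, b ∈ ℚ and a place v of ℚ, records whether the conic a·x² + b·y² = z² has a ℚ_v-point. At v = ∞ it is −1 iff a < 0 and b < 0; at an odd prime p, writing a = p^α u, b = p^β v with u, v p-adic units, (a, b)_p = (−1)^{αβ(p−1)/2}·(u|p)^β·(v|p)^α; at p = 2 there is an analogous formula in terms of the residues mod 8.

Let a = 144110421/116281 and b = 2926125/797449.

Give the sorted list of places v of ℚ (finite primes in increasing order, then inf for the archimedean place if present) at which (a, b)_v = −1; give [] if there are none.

(a, b) ≡ (741, 5) mod (ℚ^×)²; places V = {2, 3, 5, 7, 11, 13, 17, 19, 31, 47, ∞}.
(a,b)_2: α=0, β=0; u≡5, v≡5 (mod 8); ε(u)ε(v)=0·0, αω(v)=0·1, βω(u)=0·1; sum ≡ 0  ⇒  +1.
(a,b)_47: α=0, u≡34; β=-2, v≡22 (mod 47); (34|47)=+1, (22|47)=-1; sign (−1)^0·+1^-2·-1^0 = +1.
(a,b)_11: α=-2, u≡1; β=0, v≡1 (mod 11); (1|11)=+1, (1|11)=+1; sign (−1)^0·+1^0·+1^-2 = +1.
(a,b)_3: α=5, u≡1; β=4, v≡2 (mod 3); (1|3)=+1, (2|3)=-1; sign (−1)^0·+1^4·-1^5 = -1.
(a,b)_∞: sgn(741)=+, sgn(5)=+, so +1.
(a,b)_19: α=1, u≡16; β=-2, v≡6 (mod 19); (16|19)=+1, (6|19)=+1; sign (−1)^0·+1^-2·+1^1 = +1.
(a,b)_13: α=1, u≡2; β=0, v≡11 (mod 13); (2|13)=-1, (11|13)=-1; sign (−1)^0·-1^0·-1^1 = -1.
(a,b)_5: α=0, u≡1; β=3, v≡1 (mod 5); (1|5)=+1, (1|5)=+1; sign (−1)^0·+1^3·+1^0 = +1.
(a,b)_7: α=4, u≡6; β=0, v≡3 (mod 7); (6|7)=-1, (3|7)=-1; sign (−1)^0·-1^0·-1^4 = +1.
(a,b)_17: α=0, u≡10; β=2, v≡6 (mod 17); (10|17)=-1, (6|17)=-1; sign (−1)^0·-1^2·-1^0 = +1.
(a,b)_31: α=-2, u≡18; β=0, v≡7 (mod 31); (18|31)=+1, (7|31)=+1; sign (−1)^0·+1^0·+1^-2 = +1.
Ram(741, 5) = {3, 13}; no ℚ_3-point on the conic.

[3, 13]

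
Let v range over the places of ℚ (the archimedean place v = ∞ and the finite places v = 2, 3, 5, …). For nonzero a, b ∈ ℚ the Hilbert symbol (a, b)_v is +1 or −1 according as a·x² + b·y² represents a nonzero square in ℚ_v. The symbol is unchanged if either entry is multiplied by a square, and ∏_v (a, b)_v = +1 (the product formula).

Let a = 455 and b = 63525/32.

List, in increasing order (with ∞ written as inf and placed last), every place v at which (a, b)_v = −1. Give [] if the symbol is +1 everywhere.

Mod squares: a ≡ 455, b ≡ 42. Check v ∈ {∞, 2, 3, 5, 7, 11, 13}.
v=2: v_2(a)=0, v_2(b)=-5; units ≡ 7, 5 (mod 8); ε·ε+αω+βω = 1·0+0·1+-5·0 ≡ 0  ⇒  (a,b)_2 = +1.
v=11: a=11^0·(≡4), b=11^2·(≡3) mod 11; (4|11)=+1, (3|11)=+1; (−1)^{0·2·5}·(+1)^2·(+1)^0 = +1.
v=3: a=3^0·(≡2), b=3^1·(≡2) mod 3; (2|3)=-1, (2|3)=-1; (−1)^{0·1·1}·(-1)^1·(-1)^0 = -1.
v=5: a=5^1·(≡1), b=5^2·(≡3) mod 5; (1|5)=+1, (3|5)=-1; (−1)^{1·2·2}·(+1)^2·(-1)^1 = -1.
v=13: a=13^1·(≡9), b=13^0·(≡12) mod 13; (9|13)=+1, (12|13)=+1; (−1)^{1·0·6}·(+1)^0·(+1)^1 = +1.
v=∞: 455 > 0 and 42 > 0  ⇒  (a,b)_∞ = +1.
v=7: a=7^1·(≡2), b=7^1·(≡6) mod 7; (2|7)=+1, (6|7)=-1; (−1)^{1·1·3}·(+1)^1·(-1)^1 = +1.
Ram(455, 42) = {3, 5}; no ℚ_3-point on the conic.

[3, 5]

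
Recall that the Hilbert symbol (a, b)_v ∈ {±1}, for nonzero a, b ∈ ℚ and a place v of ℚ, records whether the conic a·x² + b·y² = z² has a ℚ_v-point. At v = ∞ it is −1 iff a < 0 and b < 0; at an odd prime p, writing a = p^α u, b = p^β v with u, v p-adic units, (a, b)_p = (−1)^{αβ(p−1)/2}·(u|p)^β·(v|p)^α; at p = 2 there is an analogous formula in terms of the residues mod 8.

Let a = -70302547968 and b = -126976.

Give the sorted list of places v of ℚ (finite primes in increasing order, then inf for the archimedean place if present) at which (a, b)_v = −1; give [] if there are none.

(a, b) ≡ (-4290927, -31) mod (ℚ^×)²; places V = {2, 3, 29, 31, 37, 43, ∞}.
(a,b)_2: α=14, β=12; u≡1, v≡1 (mod 8); ε(u)ε(v)=0·0, αω(v)=14·0, βω(u)=12·0; sum ≡ 0  ⇒  +1.
(a,b)_37: α=1, u≡17; β=0, v≡8 (mod 37); (17|37)=-1, (8|37)=-1; sign (−1)^0·-1^0·-1^1 = -1.
(a,b)_43: α=1, u≡14; β=0, v≡3 (mod 43); (14|43)=+1, (3|43)=-1; sign (−1)^0·+1^0·-1^1 = -1.
(a,b)_3: α=1, u≡1; β=0, v≡2 (mod 3); (1|3)=+1, (2|3)=-1; sign (−1)^0·+1^0·-1^1 = -1.
(a,b)_29: α=1, u≡5; β=0, v≡15 (mod 29); (5|29)=+1, (15|29)=-1; sign (−1)^0·+1^0·-1^1 = -1.
(a,b)_31: α=1, u≡30; β=1, v≡27 (mod 31); (30|31)=-1, (27|31)=-1; sign (−1)^1·-1^1·-1^1 = -1.
(a,b)_∞: sgn(-4290927)=−, sgn(-31)=−, so -1.
(-4290927, -31 / ℚ) ramifies at {3, 29, 31, 37, 43, ∞}: a division algebra.

[3, 29, 31, 37, 43, inf]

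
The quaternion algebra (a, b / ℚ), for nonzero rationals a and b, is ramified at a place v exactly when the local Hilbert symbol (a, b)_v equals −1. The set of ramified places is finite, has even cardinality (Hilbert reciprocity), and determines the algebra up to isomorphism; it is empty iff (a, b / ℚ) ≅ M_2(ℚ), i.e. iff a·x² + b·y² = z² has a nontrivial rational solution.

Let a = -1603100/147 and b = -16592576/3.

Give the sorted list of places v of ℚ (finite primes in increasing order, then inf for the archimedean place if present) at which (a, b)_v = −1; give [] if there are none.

[2, 3, 11, 13, 17, 23, 41, inf]

(a, b) ≡ (-48093, -15873) mod (ℚ^×)²; places V = {2, 3, 5, 7, 11, 13, 17, 23, 37, 41, ∞}.
(a,b)_11: α=0, u≡10; β=1, v≡1 (mod 11); (10|11)=-1, (1|11)=+1; sign (−1)^0·-1^1·+1^0 = -1.
(a,b)_∞: sgn(-48093)=−, sgn(-15873)=−, so -1.
(a,b)_2: α=2, β=6; u≡3, v≡7 (mod 8); ε(u)ε(v)=1·1, αω(v)=2·0, βω(u)=6·1; sum ≡ 1  ⇒  -1.
(a,b)_23: α=1, u≡4; β=0, v≡5 (mod 23); (4|23)=+1, (5|23)=-1; sign (−1)^0·+1^0·-1^1 = -1.
(a,b)_37: α=0, u≡1; β=1, v≡22 (mod 37); (1|37)=+1, (22|37)=-1; sign (−1)^0·+1^1·-1^0 = +1.
(a,b)_17: α=1, u≡3; β=0, v≡12 (mod 17); (3|17)=-1, (12|17)=-1; sign (−1)^0·-1^0·-1^1 = -1.
(a,b)_5: α=2, u≡3; β=0, v≡3 (mod 5); (3|5)=-1, (3|5)=-1; sign (−1)^0·-1^0·-1^2 = +1.
(a,b)_3: α=-1, u≡1; β=-1, v≡1 (mod 3); (1|3)=+1, (1|3)=+1; sign (−1)^1·+1^-1·+1^-1 = -1.
(a,b)_7: α=-2, u≡4; β=2, v≡5 (mod 7); (4|7)=+1, (5|7)=-1; sign (−1)^0·+1^2·-1^-2 = +1.
(a,b)_13: α=0, u≡2; β=1, v≡9 (mod 13); (2|13)=-1, (9|13)=+1; sign (−1)^0·-1^1·+1^0 = -1.
(a,b)_41: α=1, u≡4; β=0, v≡14 (mod 41); (4|41)=+1, (14|41)=-1; sign (−1)^0·+1^0·-1^1 = -1.
(-48093, -15873 / ℚ) ramifies at {2, 3, 11, 13, 17, 23, 41, ∞}: a division algebra.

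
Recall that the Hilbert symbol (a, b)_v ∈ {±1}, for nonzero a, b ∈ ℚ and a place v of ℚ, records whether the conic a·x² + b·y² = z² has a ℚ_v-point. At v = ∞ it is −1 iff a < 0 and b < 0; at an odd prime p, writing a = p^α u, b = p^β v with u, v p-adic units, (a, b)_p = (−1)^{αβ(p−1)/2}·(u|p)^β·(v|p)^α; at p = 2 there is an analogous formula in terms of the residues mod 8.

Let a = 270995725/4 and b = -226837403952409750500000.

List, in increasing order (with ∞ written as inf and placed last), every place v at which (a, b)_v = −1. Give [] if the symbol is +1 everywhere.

[2, 7]

Mod squares: a ≡ 1309, b ≡ -858. Check v ∈ {∞, 2, 3, 5, 7, 11, 13, 17}.
v=11: a=11^1·(≡3), b=11^3·(≡8) mod 11; (3|11)=+1, (8|11)=-1; (−1)^{1·3·5}·(+1)^3·(-1)^1 = +1.
v=5: a=5^2·(≡1), b=5^6·(≡3) mod 5; (1|5)=+1, (3|5)=-1; (−1)^{2·6·2}·(+1)^6·(-1)^2 = +1.
v=3: a=3^0·(≡1), b=3^3·(≡2) mod 3; (1|3)=+1, (2|3)=-1; (−1)^{0·3·1}·(+1)^3·(-1)^0 = +1.
v=7: a=7^3·(≡5), b=7^6·(≡6) mod 7; (5|7)=-1, (6|7)=-1; (−1)^{3·6·3}·(-1)^6·(-1)^3 = -1.
v=∞: 1309 > 0 and -858 < 0  ⇒  (a,b)_∞ = +1.
v=13: a=13^2·(≡10), b=13^5·(≡1) mod 13; (10|13)=+1, (1|13)=+1; (−1)^{2·5·6}·(+1)^5·(+1)^2 = +1.
v=2: v_2(a)=-2, v_2(b)=5; units ≡ 5, 3 (mod 8); ε·ε+αω+βω = 0·1+-2·1+5·1 ≡ 1  ⇒  (a,b)_2 = -1.
v=17: a=17^1·(≡2), b=17^2·(≡8) mod 17; (2|17)=+1, (8|17)=+1; (−1)^{1·2·8}·(+1)^2·(+1)^1 = +1.
|Ram(1309, -858)| = 2, even; anisotropic at {2, 7}.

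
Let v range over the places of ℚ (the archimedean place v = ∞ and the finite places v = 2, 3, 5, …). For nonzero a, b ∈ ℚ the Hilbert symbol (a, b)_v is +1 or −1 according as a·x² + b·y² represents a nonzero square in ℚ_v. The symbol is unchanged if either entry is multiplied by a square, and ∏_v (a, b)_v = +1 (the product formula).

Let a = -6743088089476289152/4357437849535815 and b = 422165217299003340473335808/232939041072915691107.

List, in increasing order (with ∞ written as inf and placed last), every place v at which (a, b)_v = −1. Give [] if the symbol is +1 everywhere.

[2, 19, 23, 31]

Mod squares: a ≡ -2844870, b ≡ 114. Check v ∈ {∞, 2, 3, 5, 7, 11, 19, 23, 31, 37, 41, 47, 53}.
v=11: a=11^-4·(≡4), b=11^-6·(≡1) mod 11; (4|11)=+1, (1|11)=+1; (−1)^{-4·-6·5}·(+1)^-6·(+1)^-4 = +1.
v=7: a=7^7·(≡3), b=7^10·(≡4) mod 7; (3|7)=-1, (4|7)=+1; (−1)^{7·10·3}·(-1)^10·(+1)^7 = +1.
v=3: a=3^-9·(≡1), b=3^-9·(≡2) mod 3; (1|3)=+1, (2|3)=-1; (−1)^{-9·-9·1}·(+1)^-9·(-1)^-9 = +1.
v=47: a=47^-2·(≡40), b=47^-4·(≡20) mod 47; (40|47)=-1, (20|47)=-1; (−1)^{-2·-4·23}·(-1)^-4·(-1)^-2 = +1.
v=∞: -2844870 < 0 and 114 > 0  ⇒  (a,b)_∞ = +1.
v=23: a=23^1·(≡6), b=23^2·(≡10) mod 23; (6|23)=+1, (10|23)=-1; (−1)^{1·2·11}·(+1)^2·(-1)^1 = -1.
v=2: v_2(a)=7, v_2(b)=15; units ≡ 5, 1 (mod 8); ε·ε+αω+βω = 0·0+7·0+15·1 ≡ 1  ⇒  (a,b)_2 = -1.
v=37: a=37^-2·(≡8), b=37^-2·(≡12) mod 37; (8|37)=-1, (12|37)=+1; (−1)^{-2·-2·18}·(-1)^-2·(+1)^-2 = +1.
v=19: a=19^1·(≡5), b=19^1·(≡9) mod 19; (5|19)=+1, (9|19)=+1; (−1)^{1·1·9}·(+1)^1·(+1)^1 = -1.
v=31: a=31^1·(≡12), b=31^2·(≡21) mod 31; (12|31)=-1, (21|31)=-1; (−1)^{1·2·15}·(-1)^2·(-1)^1 = -1.
v=41: a=41^2·(≡29), b=41^2·(≡9) mod 41; (29|41)=-1, (9|41)=+1; (−1)^{2·2·20}·(-1)^2·(+1)^2 = +1.
v=53: a=53^2·(≡17), b=53^2·(≡2) mod 53; (17|53)=+1, (2|53)=-1; (−1)^{2·2·26}·(+1)^2·(-1)^2 = +1.
v=5: a=5^-1·(≡1), b=5^0·(≡4) mod 5; (1|5)=+1, (4|5)=+1; (−1)^{-1·0·2}·(+1)^0·(+1)^-1 = +1.
Ram(-2844870, 114) = {2, 19, 23, 31}; no ℚ_2-point on the conic.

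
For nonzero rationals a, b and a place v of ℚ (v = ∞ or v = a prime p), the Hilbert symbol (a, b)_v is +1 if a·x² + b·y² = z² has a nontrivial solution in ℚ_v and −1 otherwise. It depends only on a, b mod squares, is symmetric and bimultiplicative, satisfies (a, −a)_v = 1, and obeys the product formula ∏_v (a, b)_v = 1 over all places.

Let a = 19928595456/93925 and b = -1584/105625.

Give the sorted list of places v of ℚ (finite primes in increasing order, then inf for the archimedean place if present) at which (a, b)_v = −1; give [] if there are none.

[7, 13]

(a, b) ≡ (232323, -11) mod (ℚ^×)²; places V = {2, 3, 5, 7, 11, 13, 17, 23, 37, ∞}.
(a,b)_37: α=1, u≡9; β=0, v≡3 (mod 37); (9|37)=+1, (3|37)=+1; sign (−1)^0·+1^0·+1^1 = +1.
(a,b)_23: α=1, u≡16; β=0, v≡8 (mod 23); (16|23)=+1, (8|23)=+1; sign (−1)^0·+1^0·+1^1 = +1.
(a,b)_7: α=1, u≡2; β=0, v≡6 (mod 7); (2|7)=+1, (6|7)=-1; sign (−1)^0·+1^0·-1^1 = -1.
(a,b)_5: α=-2, u≡3; β=-4, v≡4 (mod 5); (3|5)=-1, (4|5)=+1; sign (−1)^0·-1^-4·+1^-2 = +1.
(a,b)_3: α=3, u≡2; β=2, v≡1 (mod 3); (2|3)=-1, (1|3)=+1; sign (−1)^0·-1^2·+1^3 = +1.
(a,b)_13: α=-1, u≡12; β=-2, v≡2 (mod 13); (12|13)=+1, (2|13)=-1; sign (−1)^0·+1^-2·-1^-1 = -1.
(a,b)_17: α=-2, u≡8; β=0, v≡12 (mod 17); (8|17)=+1, (12|17)=-1; sign (−1)^0·+1^0·-1^-2 = +1.
(a,b)_∞: sgn(232323)=+, sgn(-11)=−, so +1.
(a,b)_11: α=2, u≡9; β=1, v≡7 (mod 11); (9|11)=+1, (7|11)=-1; sign (−1)^0·+1^1·-1^2 = +1.
(a,b)_2: α=10, β=4; u≡3, v≡5 (mod 8); ε(u)ε(v)=1·0, αω(v)=10·1, βω(u)=4·1; sum ≡ 0  ⇒  +1.
|Ram(232323, -11)| = 2, even; anisotropic at {7, 13}.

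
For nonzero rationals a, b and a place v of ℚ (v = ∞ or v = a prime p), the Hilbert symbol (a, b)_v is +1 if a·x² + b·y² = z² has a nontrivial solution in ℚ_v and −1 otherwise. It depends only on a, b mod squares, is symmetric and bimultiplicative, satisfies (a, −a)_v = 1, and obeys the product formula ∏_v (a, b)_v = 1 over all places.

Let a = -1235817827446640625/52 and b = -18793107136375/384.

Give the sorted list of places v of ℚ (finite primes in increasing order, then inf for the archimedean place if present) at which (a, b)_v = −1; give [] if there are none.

[3, 11, 13, 17, 23, inf]

(a, b) ≡ (-76245, -330) mod (ℚ^×)²; places V = {2, 3, 5, 11, 13, 17, 23, ∞}.
(a,b)_5: α=7, u≡4; β=3, v≡1 (mod 5); (4|5)=+1, (1|5)=+1; sign (−1)^0·+1^3·+1^7 = +1.
(a,b)_17: α=3, u≡12; β=2, v≡6 (mod 17); (12|17)=-1, (6|17)=-1; sign (−1)^0·-1^2·-1^3 = -1.
(a,b)_2: α=-2, β=-7; u≡3, v≡3 (mod 8); ε(u)ε(v)=1·1, αω(v)=-2·1, βω(u)=-7·1; sum ≡ 0  ⇒  +1.
(a,b)_13: α=-1, u≡2; β=2, v≡2 (mod 13); (2|13)=-1, (2|13)=-1; sign (−1)^0·-1^2·-1^-1 = -1.
(a,b)_3: α=7, u≡1; β=-1, v≡1 (mod 3); (1|3)=+1, (1|3)=+1; sign (−1)^1·+1^-1·+1^7 = -1.
(a,b)_23: α=3, u≡7; β=4, v≡21 (mod 23); (7|23)=-1, (21|23)=-1; sign (−1)^0·-1^4·-1^3 = -1.
(a,b)_11: α=2, u≡8; β=1, v≡4 (mod 11); (8|11)=-1, (4|11)=+1; sign (−1)^0·-1^1·+1^2 = -1.
(a,b)_∞: sgn(-76245)=−, sgn(-330)=−, so -1.
Ram(-76245, -330) = {3, 11, 13, 17, 23, ∞}; no ℚ_3-point on the conic.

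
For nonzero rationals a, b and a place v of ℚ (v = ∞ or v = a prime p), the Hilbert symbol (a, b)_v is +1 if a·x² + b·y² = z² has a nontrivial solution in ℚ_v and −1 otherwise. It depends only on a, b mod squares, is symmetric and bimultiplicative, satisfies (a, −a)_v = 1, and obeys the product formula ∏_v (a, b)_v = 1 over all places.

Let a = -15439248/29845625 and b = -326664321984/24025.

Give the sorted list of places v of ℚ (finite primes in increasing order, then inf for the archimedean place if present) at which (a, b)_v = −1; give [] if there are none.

[3, 13, 17, inf]

Mod squares: a ≡ -561, b ≡ -2431. Check v ∈ {∞, 2, 3, 5, 7, 11, 13, 17, 19, 23, 31, 53}.
v=∞: -561 < 0 and -2431 < 0  ⇒  (a,b)_∞ = -1.
v=7: a=7^0·(≡3), b=7^2·(≡3) mod 7; (3|7)=-1, (3|7)=-1; (−1)^{0·2·3}·(-1)^2·(-1)^0 = +1.
v=13: a=13^0·(≡5), b=13^1·(≡11) mod 13; (5|13)=-1, (11|13)=-1; (−1)^{0·1·6}·(-1)^1·(-1)^0 = -1.
v=2: v_2(a)=4, v_2(b)=6; units ≡ 7, 1 (mod 8); ε·ε+αω+βω = 1·0+4·0+6·0 ≡ 0  ⇒  (a,b)_2 = +1.
v=53: a=53^-2·(≡20), b=53^0·(≡9) mod 53; (20|53)=-1, (9|53)=+1; (−1)^{-2·0·26}·(-1)^0·(+1)^-2 = +1.
v=17: a=17^-1·(≡16), b=17^1·(≡10) mod 17; (16|17)=+1, (10|17)=-1; (−1)^{-1·1·8}·(+1)^1·(-1)^-1 = -1.
v=11: a=11^1·(≡3), b=11^1·(≡7) mod 11; (3|11)=+1, (7|11)=-1; (−1)^{1·1·5}·(+1)^1·(-1)^1 = +1.
v=5: a=5^-4·(≡4), b=5^-2·(≡1) mod 5; (4|5)=+1, (1|5)=+1; (−1)^{-4·-2·2}·(+1)^-2·(+1)^-4 = +1.
v=31: a=31^0·(≡18), b=31^-2·(≡19) mod 31; (18|31)=+1, (19|31)=+1; (−1)^{0·-2·15}·(+1)^-2·(+1)^0 = +1.
v=3: a=3^5·(≡2), b=3^4·(≡2) mod 3; (2|3)=-1, (2|3)=-1; (−1)^{5·4·1}·(-1)^4·(-1)^5 = -1.
v=23: a=23^0·(≡5), b=23^2·(≡11) mod 23; (5|23)=-1, (11|23)=-1; (−1)^{0·2·11}·(-1)^2·(-1)^0 = +1.
v=19: a=19^2·(≡11), b=19^0·(≡11) mod 19; (11|19)=+1, (11|19)=+1; (−1)^{2·0·9}·(+1)^0·(+1)^2 = +1.
|Ram(-561, -2431)| = 4, even; anisotropic at {3, 13, 17, ∞}.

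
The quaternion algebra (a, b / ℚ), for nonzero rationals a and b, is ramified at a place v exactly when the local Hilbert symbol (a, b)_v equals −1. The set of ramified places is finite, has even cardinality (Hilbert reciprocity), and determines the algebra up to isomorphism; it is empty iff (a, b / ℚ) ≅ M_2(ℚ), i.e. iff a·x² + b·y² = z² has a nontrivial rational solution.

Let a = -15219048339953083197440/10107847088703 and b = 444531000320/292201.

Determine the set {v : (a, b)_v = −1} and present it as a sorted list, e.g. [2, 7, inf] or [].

Mod squares: a ≡ -101270, b ≡ 6203141945. Check v ∈ {∞, 2, 3, 5, 7, 11, 13, 19, 23, 37, 41, 43}.
v=3: a=3^-4·(≡1), b=3^0·(≡2) mod 3; (1|3)=+1, (2|3)=-1; (−1)^{-4·0·1}·(+1)^0·(-1)^-4 = +1.
v=19: a=19^-3·(≡16), b=19^-1·(≡14) mod 19; (16|19)=+1, (14|19)=-1; (−1)^{-3·-1·9}·(+1)^-1·(-1)^-3 = +1.
v=41: a=41^1·(≡40), b=41^1·(≡10) mod 41; (40|41)=+1, (10|41)=+1; (−1)^{1·1·20}·(+1)^1·(+1)^1 = +1.
v=7: a=7^-2·(≡5), b=7^-1·(≡4) mod 7; (5|7)=-1, (4|7)=+1; (−1)^{-2·-1·3}·(-1)^-1·(+1)^-2 = -1.
v=23: a=23^2·(≡19), b=23^0·(≡9) mod 23; (19|23)=-1, (9|23)=+1; (−1)^{2·0·11}·(-1)^0·(+1)^2 = +1.
v=43: a=43^4·(≡36), b=43^1·(≡17) mod 43; (36|43)=+1, (17|43)=+1; (−1)^{4·1·21}·(+1)^1·(+1)^4 = +1.
v=11: a=11^4·(≡7), b=11^3·(≡2) mod 11; (7|11)=-1, (2|11)=-1; (−1)^{4·3·5}·(-1)^3·(-1)^4 = -1.
v=2: v_2(a)=11, v_2(b)=10; units ≡ 5, 1 (mod 8); ε·ε+αω+βω = 0·0+11·0+10·1 ≡ 0  ⇒  (a,b)_2 = +1.
v=37: a=37^2·(≡33), b=37^1·(≡9) mod 37; (33|37)=+1, (9|37)=+1; (−1)^{2·1·18}·(+1)^1·(+1)^2 = +1.
v=13: a=13^-5·(≡9), b=13^-3·(≡10) mod 13; (9|13)=+1, (10|13)=+1; (−1)^{-5·-3·6}·(+1)^-3·(+1)^-5 = +1.
v=5: a=5^1·(≡4), b=5^1·(≡4) mod 5; (4|5)=+1, (4|5)=+1; (−1)^{1·1·2}·(+1)^1·(+1)^1 = +1.
v=∞: -101270 < 0 and 6203141945 > 0  ⇒  (a,b)_∞ = +1.
(-101270, 6203141945 / ℚ) ramifies at {7, 11}: a division algebra.

[7, 11]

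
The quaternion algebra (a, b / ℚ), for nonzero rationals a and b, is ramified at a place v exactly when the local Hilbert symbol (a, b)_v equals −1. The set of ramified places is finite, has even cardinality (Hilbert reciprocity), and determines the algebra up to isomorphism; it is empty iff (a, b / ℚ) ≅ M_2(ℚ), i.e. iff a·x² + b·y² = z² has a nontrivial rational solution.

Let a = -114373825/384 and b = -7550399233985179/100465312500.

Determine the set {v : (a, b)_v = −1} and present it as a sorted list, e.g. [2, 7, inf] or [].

(a, b) ≡ (-76038, -95) mod (ℚ^×)²; places V = {2, 3, 5, 7, 11, 13, 19, 23, 29, ∞}.
(a,b)_2: α=-7, β=-2; u≡5, v≡1 (mod 8); ε(u)ε(v)=0·0, αω(v)=-7·0, βω(u)=-2·1; sum ≡ 0  ⇒  +1.
(a,b)_7: α=0, u≡6; β=-2, v≡6 (mod 7); (6|7)=-1, (6|7)=-1; sign (−1)^0·-1^-2·-1^0 = +1.
(a,b)_5: α=2, u≡3; β=-7, v≡1 (mod 5); (3|5)=-1, (1|5)=+1; sign (−1)^0·-1^-7·+1^2 = -1.
(a,b)_29: α=1, u≡19; β=2, v≡11 (mod 29); (19|29)=-1, (11|29)=-1; sign (−1)^0·-1^2·-1^1 = -1.
(a,b)_11: α=0, u≡5; β=4, v≡4 (mod 11); (5|11)=+1, (4|11)=+1; sign (−1)^0·+1^4·+1^0 = +1.
(a,b)_19: α=3, u≡16; β=3, v≡2 (mod 19); (16|19)=+1, (2|19)=-1; sign (−1)^1·+1^3·-1^3 = +1.
(a,b)_23: α=1, u≡2; β=2, v≡5 (mod 23); (2|23)=+1, (5|23)=-1; sign (−1)^0·+1^2·-1^1 = -1.
(a,b)_∞: sgn(-76038)=−, sgn(-95)=−, so -1.
(a,b)_3: α=-1, u≡1; β=-8, v≡1 (mod 3); (1|3)=+1, (1|3)=+1; sign (−1)^0·+1^-8·+1^-1 = +1.
(a,b)_13: α=0, u≡12; β=2, v≡12 (mod 13); (12|13)=+1, (12|13)=+1; sign (−1)^0·+1^2·+1^0 = +1.
(-76038, -95 / ℚ) ramifies at {5, 23, 29, ∞}: a division algebra.

[5, 23, 29, inf]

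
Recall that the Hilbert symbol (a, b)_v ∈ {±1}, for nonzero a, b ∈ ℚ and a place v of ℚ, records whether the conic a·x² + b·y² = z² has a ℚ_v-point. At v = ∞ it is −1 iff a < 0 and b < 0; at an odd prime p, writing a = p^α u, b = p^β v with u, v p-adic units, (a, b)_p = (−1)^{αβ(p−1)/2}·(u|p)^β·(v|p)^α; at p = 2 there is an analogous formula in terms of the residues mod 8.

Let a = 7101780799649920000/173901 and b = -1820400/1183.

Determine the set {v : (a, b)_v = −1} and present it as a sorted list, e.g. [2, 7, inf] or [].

[3, 7]

Mod squares: a ≡ 777, b ≡ -31857. Check v ∈ {∞, 2, 3, 5, 7, 13, 19, 37, 41}.
v=41: a=41^2·(≡39), b=41^1·(≡20) mod 41; (39|41)=+1, (20|41)=+1; (−1)^{2·1·20}·(+1)^1·(+1)^2 = +1.
v=7: a=7^-3·(≡5), b=7^-1·(≡6) mod 7; (5|7)=-1, (6|7)=-1; (−1)^{-3·-1·3}·(-1)^-1·(-1)^-3 = -1.
v=∞: 777 > 0 and -31857 < 0  ⇒  (a,b)_∞ = +1.
v=37: a=37^3·(≡11), b=37^1·(≡27) mod 37; (11|37)=+1, (27|37)=+1; (−1)^{3·1·18}·(+1)^1·(+1)^3 = +1.
v=5: a=5^4·(≡2), b=5^2·(≡3) mod 5; (2|5)=-1, (3|5)=-1; (−1)^{4·2·2}·(-1)^2·(-1)^4 = +1.
v=13: a=13^-2·(≡3), b=13^-2·(≡6) mod 13; (3|13)=+1, (6|13)=-1; (−1)^{-2·-2·6}·(+1)^-2·(-1)^-2 = +1.
v=3: a=3^-1·(≡1), b=3^1·(≡1) mod 3; (1|3)=+1, (1|3)=+1; (−1)^{-1·1·1}·(+1)^1·(+1)^-1 = -1.
v=2: v_2(a)=10, v_2(b)=4; units ≡ 1, 7 (mod 8); ε·ε+αω+βω = 0·1+10·0+4·0 ≡ 0  ⇒  (a,b)_2 = +1.
v=19: a=19^4·(≡6), b=19^0·(≡17) mod 19; (6|19)=+1, (17|19)=+1; (−1)^{4·0·9}·(+1)^0·(+1)^4 = +1.
Ram(777, -31857) = {3, 7}; no ℚ_3-point on the conic.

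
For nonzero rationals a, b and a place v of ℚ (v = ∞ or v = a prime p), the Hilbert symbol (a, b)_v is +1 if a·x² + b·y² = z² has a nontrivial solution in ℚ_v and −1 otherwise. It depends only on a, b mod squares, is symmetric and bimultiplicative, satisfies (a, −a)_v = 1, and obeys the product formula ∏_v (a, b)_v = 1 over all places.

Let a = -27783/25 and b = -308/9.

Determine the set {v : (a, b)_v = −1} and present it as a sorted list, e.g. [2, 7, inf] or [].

[7, inf]

Mod squares: a ≡ -7, b ≡ -77. Check v ∈ {∞, 2, 3, 5, 7, 11}.
v=2: v_2(a)=0, v_2(b)=2; units ≡ 1, 3 (mod 8); ε·ε+αω+βω = 0·1+0·1+2·0 ≡ 0  ⇒  (a,b)_2 = +1.
v=∞: -7 < 0 and -77 < 0  ⇒  (a,b)_∞ = -1.
v=7: a=7^3·(≡6), b=7^1·(≡6) mod 7; (6|7)=-1, (6|7)=-1; (−1)^{3·1·3}·(-1)^1·(-1)^3 = -1.
v=3: a=3^4·(≡2), b=3^-2·(≡1) mod 3; (2|3)=-1, (1|3)=+1; (−1)^{4·-2·1}·(-1)^-2·(+1)^4 = +1.
v=5: a=5^-2·(≡2), b=5^0·(≡3) mod 5; (2|5)=-1, (3|5)=-1; (−1)^{-2·0·2}·(-1)^0·(-1)^-2 = +1.
v=11: a=11^0·(≡1), b=11^1·(≡3) mod 11; (1|11)=+1, (3|11)=+1; (−1)^{0·1·5}·(+1)^1·(+1)^0 = +1.
|Ram(-7, -77)| = 2, even; anisotropic at {7, ∞}.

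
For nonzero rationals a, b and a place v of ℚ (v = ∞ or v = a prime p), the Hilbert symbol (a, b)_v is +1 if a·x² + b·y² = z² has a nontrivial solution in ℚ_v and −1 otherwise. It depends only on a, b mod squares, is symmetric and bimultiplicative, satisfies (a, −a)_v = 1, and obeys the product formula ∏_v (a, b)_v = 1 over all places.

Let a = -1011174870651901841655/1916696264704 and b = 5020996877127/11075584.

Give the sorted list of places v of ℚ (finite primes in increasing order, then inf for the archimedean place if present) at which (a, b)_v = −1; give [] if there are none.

[5, 23]

Mod squares: a ≡ -95, b ≡ 4807. Check v ∈ {∞, 2, 3, 5, 7, 11, 13, 19, 23}.
v=5: a=5^1·(≡1), b=5^0·(≡3) mod 5; (1|5)=+1, (3|5)=-1; (−1)^{1·0·2}·(+1)^0·(-1)^1 = -1.
v=3: a=3^12·(≡1), b=3^10·(≡1) mod 3; (1|3)=+1, (1|3)=+1; (−1)^{12·10·1}·(+1)^10·(+1)^12 = +1.
v=7: a=7^4·(≡5), b=7^2·(≡5) mod 7; (5|7)=-1, (5|7)=-1; (−1)^{4·2·3}·(-1)^2·(-1)^4 = +1.
v=13: a=13^-4·(≡9), b=13^-2·(≡12) mod 13; (9|13)=+1, (12|13)=+1; (−1)^{-4·-2·6}·(+1)^-2·(+1)^-4 = +1.
v=11: a=11^2·(≡3), b=11^1·(≡10) mod 11; (3|11)=+1, (10|11)=-1; (−1)^{2·1·5}·(+1)^1·(-1)^2 = +1.
v=23: a=23^2·(≡5), b=23^1·(≡3) mod 23; (5|23)=-1, (3|23)=+1; (−1)^{2·1·11}·(-1)^1·(+1)^2 = -1.
v=∞: -95 < 0 and 4807 > 0  ⇒  (a,b)_∞ = +1.
v=2: v_2(a)=-26, v_2(b)=-16; units ≡ 1, 7 (mod 8); ε·ε+αω+βω = 0·1+-26·0+-16·0 ≡ 0  ⇒  (a,b)_2 = +1.
v=19: a=19^5·(≡14), b=19^3·(≡16) mod 19; (14|19)=-1, (16|19)=+1; (−1)^{5·3·9}·(-1)^3·(+1)^5 = +1.
Ram(-95, 4807) = {5, 23}; no ℚ_5-point on the conic.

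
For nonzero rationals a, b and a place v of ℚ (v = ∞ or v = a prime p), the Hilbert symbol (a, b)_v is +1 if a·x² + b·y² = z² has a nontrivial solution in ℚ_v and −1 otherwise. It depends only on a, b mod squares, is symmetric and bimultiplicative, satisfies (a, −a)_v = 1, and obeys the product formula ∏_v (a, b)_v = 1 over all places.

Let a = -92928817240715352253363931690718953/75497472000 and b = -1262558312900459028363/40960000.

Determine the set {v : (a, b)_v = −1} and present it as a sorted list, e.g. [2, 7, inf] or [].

Mod squares: a ≡ -44485, b ≡ -74307. Check v ∈ {∞, 2, 3, 5, 7, 11, 13, 17, 23, 31, 41, 47}.
v=5: a=5^-3·(≡2), b=5^-4·(≡2) mod 5; (2|5)=-1, (2|5)=-1; (−1)^{-3·-4·2}·(-1)^-4·(-1)^-3 = -1.
v=23: a=23^2·(≡17), b=23^2·(≡8) mod 23; (17|23)=-1, (8|23)=+1; (−1)^{2·2·11}·(-1)^2·(+1)^2 = +1.
v=47: a=47^2·(≡21), b=47^1·(≡36) mod 47; (21|47)=+1, (36|47)=+1; (−1)^{2·1·23}·(+1)^1·(+1)^2 = +1.
v=11: a=11^2·(≡2), b=11^0·(≡9) mod 11; (2|11)=-1, (9|11)=+1; (−1)^{2·0·5}·(-1)^0·(+1)^2 = +1.
v=41: a=41^3·(≡19), b=41^2·(≡26) mod 41; (19|41)=-1, (26|41)=-1; (−1)^{3·2·20}·(-1)^2·(-1)^3 = -1.
v=∞: -44485 < 0 and -74307 < 0  ⇒  (a,b)_∞ = -1.
v=13: a=13^4·(≡3), b=13^2·(≡12) mod 13; (3|13)=+1, (12|13)=+1; (−1)^{4·2·6}·(+1)^2·(+1)^4 = +1.
v=7: a=7^9·(≡2), b=7^6·(≡3) mod 7; (2|7)=+1, (3|7)=-1; (−1)^{9·6·3}·(+1)^6·(-1)^9 = -1.
v=17: a=17^2·(≡1), b=17^1·(≡9) mod 17; (1|17)=+1, (9|17)=+1; (−1)^{2·1·8}·(+1)^1·(+1)^2 = +1.
v=2: v_2(a)=-26, v_2(b)=-16; units ≡ 3, 5 (mod 8); ε·ε+αω+βω = 1·0+-26·1+-16·1 ≡ 0  ⇒  (a,b)_2 = +1.
v=3: a=3^-2·(≡2), b=3^1·(≡2) mod 3; (2|3)=-1, (2|3)=-1; (−1)^{-2·1·1}·(-1)^1·(-1)^-2 = -1.
v=31: a=31^5·(≡27), b=31^3·(≡22) mod 31; (27|31)=-1, (22|31)=-1; (−1)^{5·3·15}·(-1)^3·(-1)^5 = -1.
Ram(-44485, -74307) = {3, 5, 7, 31, 41, ∞}; no ℚ_3-point on the conic.

[3, 5, 7, 31, 41, inf]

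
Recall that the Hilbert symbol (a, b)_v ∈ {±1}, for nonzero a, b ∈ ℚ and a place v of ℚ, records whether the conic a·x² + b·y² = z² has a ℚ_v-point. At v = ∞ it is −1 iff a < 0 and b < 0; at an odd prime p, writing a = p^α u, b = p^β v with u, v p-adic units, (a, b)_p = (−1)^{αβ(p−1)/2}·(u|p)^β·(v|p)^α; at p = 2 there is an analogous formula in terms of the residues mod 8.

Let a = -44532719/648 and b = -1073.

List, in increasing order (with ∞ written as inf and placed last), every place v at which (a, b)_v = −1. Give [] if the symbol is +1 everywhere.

(a, b) ≡ (-15022, -1073) mod (ℚ^×)²; places V = {2, 3, 7, 11, 29, 37, ∞}.
(a,b)_11: α=2, u≡1; β=0, v≡5 (mod 11); (1|11)=+1, (5|11)=+1; sign (−1)^0·+1^0·+1^2 = +1.
(a,b)_7: α=3, u≡6; β=0, v≡5 (mod 7); (6|7)=-1, (5|7)=-1; sign (−1)^0·-1^0·-1^3 = -1.
(a,b)_2: α=-3, β=0; u≡1, v≡7 (mod 8); ε(u)ε(v)=0·1, αω(v)=-3·0, βω(u)=0·0; sum ≡ 0  ⇒  +1.
(a,b)_∞: sgn(-15022)=−, sgn(-1073)=−, so -1.
(a,b)_37: α=1, u≡9; β=1, v≡8 (mod 37); (9|37)=+1, (8|37)=-1; sign (−1)^0·+1^1·-1^1 = -1.
(a,b)_29: α=1, u≡20; β=1, v≡21 (mod 29); (20|29)=+1, (21|29)=-1; sign (−1)^0·+1^1·-1^1 = -1.
(a,b)_3: α=-4, u≡2; β=0, v≡1 (mod 3); (2|3)=-1, (1|3)=+1; sign (−1)^0·-1^0·+1^-4 = +1.
|Ram(-15022, -1073)| = 4, even; anisotropic at {7, 29, 37, ∞}.

[7, 29, 37, inf]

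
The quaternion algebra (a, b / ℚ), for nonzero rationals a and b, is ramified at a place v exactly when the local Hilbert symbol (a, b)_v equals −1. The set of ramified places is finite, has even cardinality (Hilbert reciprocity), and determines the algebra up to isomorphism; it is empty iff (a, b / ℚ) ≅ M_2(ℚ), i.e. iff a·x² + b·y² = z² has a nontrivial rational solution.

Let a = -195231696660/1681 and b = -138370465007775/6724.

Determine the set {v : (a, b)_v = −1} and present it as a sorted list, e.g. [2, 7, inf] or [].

[7, inf]

Mod squares: a ≡ -165, b ≡ -231. Check v ∈ {∞, 2, 3, 5, 7, 11, 13, 41}.
v=7: a=7^4·(≡5), b=7^5·(≡1) mod 7; (5|7)=-1, (1|7)=+1; (−1)^{4·5·3}·(-1)^5·(+1)^4 = -1.
v=41: a=41^-2·(≡40), b=41^-2·(≡15) mod 41; (40|41)=+1, (15|41)=-1; (−1)^{-2·-2·20}·(+1)^-2·(-1)^-2 = +1.
v=3: a=3^7·(≡2), b=3^11·(≡1) mod 3; (2|3)=-1, (1|3)=+1; (−1)^{7·11·1}·(-1)^11·(+1)^7 = +1.
v=13: a=13^2·(≡10), b=13^2·(≡12) mod 13; (10|13)=+1, (12|13)=+1; (−1)^{2·2·6}·(+1)^2·(+1)^2 = +1.
v=∞: -165 < 0 and -231 < 0  ⇒  (a,b)_∞ = -1.
v=5: a=5^1·(≡3), b=5^2·(≡1) mod 5; (3|5)=-1, (1|5)=+1; (−1)^{1·2·2}·(-1)^2·(+1)^1 = +1.
v=2: v_2(a)=2, v_2(b)=-2; units ≡ 3, 1 (mod 8); ε·ε+αω+βω = 1·0+2·0+-2·1 ≡ 0  ⇒  (a,b)_2 = +1.
v=11: a=11^1·(≡2), b=11^1·(≡1) mod 11; (2|11)=-1, (1|11)=+1; (−1)^{1·1·5}·(-1)^1·(+1)^1 = +1.
|Ram(-165, -231)| = 2, even; anisotropic at {7, ∞}.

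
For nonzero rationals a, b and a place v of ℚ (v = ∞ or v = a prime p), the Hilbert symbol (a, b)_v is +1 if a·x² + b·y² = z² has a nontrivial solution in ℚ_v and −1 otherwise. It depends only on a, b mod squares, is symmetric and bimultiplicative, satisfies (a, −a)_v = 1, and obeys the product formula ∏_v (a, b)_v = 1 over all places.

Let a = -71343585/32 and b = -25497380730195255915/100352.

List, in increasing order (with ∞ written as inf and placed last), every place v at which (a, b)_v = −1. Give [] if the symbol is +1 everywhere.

[2, 23, 37, inf]

Mod squares: a ≡ -370, b ≡ -230. Check v ∈ {∞, 2, 3, 5, 7, 11, 23, 37}.
v=2: v_2(a)=-5, v_2(b)=-11; units ≡ 7, 5 (mod 8); ε·ε+αω+βω = 1·0+-5·1+-11·0 ≡ 1  ⇒  (a,b)_2 = -1.
v=37: a=37^1·(≡27), b=37^2·(≡14) mod 37; (27|37)=+1, (14|37)=-1; (−1)^{1·2·18}·(+1)^2·(-1)^1 = -1.
v=7: a=7^0·(≡4), b=7^-2·(≡4) mod 7; (4|7)=+1, (4|7)=+1; (−1)^{0·-2·3}·(+1)^-2·(+1)^0 = +1.
v=5: a=5^1·(≡4), b=5^1·(≡1) mod 5; (4|5)=+1, (1|5)=+1; (−1)^{1·1·2}·(+1)^1·(+1)^1 = +1.
v=∞: -370 < 0 and -230 < 0  ⇒  (a,b)_∞ = -1.
v=3: a=3^6·(≡2), b=3^14·(≡1) mod 3; (2|3)=-1, (1|3)=+1; (−1)^{6·14·1}·(-1)^14·(+1)^6 = +1.
v=23: a=23^2·(≡11), b=23^5·(≡3) mod 23; (11|23)=-1, (3|23)=+1; (−1)^{2·5·11}·(-1)^5·(+1)^2 = -1.
v=11: a=11^0·(≡5), b=11^2·(≡1) mod 11; (5|11)=+1, (1|11)=+1; (−1)^{0·2·5}·(+1)^2·(+1)^0 = +1.
Ram(-370, -230) = {2, 23, 37, ∞}; no ℚ_2-point on the conic.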